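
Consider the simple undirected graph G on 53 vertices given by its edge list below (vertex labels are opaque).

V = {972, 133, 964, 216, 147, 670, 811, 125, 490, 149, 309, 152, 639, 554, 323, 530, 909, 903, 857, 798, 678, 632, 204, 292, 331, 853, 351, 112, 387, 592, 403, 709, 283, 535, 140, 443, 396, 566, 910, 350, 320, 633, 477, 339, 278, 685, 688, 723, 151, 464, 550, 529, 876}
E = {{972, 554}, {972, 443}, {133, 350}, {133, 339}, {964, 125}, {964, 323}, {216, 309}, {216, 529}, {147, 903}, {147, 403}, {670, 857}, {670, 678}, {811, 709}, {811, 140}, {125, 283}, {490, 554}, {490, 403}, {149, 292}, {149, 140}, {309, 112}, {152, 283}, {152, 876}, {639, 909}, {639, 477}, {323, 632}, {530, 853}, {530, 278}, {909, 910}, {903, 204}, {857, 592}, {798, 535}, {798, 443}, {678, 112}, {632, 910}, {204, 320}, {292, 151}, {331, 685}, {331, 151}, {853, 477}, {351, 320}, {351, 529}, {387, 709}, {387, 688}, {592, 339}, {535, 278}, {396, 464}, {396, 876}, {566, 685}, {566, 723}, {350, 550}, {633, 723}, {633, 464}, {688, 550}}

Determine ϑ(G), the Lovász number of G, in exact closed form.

53*cos(pi/53)/(cos(pi/53) + 1)

Vertex 309 has 2 neighbors: 216, 112.
N(216) = {309, 529}, |N(216)| = 2.
N(530) = {853, 278}, |N(530)| = 2.
deg(529) = 2; N(529) = {216, 351}.
Regular of degree 2 on 53 vertices: a single 53-cycle (edge-transitive).
Distinct eigenvalues (to 4 d.p.): [2.0, 1.986, 1.944, 1.8748, 1.7793, 1.6588, 1.515, 1.35, 1.166, 0.9656, 0.7517, 0.5272, 0.2953, 0.0593, -0.1776, -0.412, -0.6405, -0.8601, -1.0676, -1.2602, -1.435, -1.5897, -1.7221, -1.8303, -1.9128, -1.9685, -1.9965].
ϑ = −N·λ_min/(λ_max−λ_min) = −53·(-2*cos(pi/53))/(2−(-2*cos(pi/53))) = 53*cos(pi/53)/(cos(pi/53) + 1).
ϑ(G) ≈ 26.4767.
Lovász sandwich 26 ≤ 53*cos(pi/53)/(cos(pi/53) + 1) ≤ 27: both strict.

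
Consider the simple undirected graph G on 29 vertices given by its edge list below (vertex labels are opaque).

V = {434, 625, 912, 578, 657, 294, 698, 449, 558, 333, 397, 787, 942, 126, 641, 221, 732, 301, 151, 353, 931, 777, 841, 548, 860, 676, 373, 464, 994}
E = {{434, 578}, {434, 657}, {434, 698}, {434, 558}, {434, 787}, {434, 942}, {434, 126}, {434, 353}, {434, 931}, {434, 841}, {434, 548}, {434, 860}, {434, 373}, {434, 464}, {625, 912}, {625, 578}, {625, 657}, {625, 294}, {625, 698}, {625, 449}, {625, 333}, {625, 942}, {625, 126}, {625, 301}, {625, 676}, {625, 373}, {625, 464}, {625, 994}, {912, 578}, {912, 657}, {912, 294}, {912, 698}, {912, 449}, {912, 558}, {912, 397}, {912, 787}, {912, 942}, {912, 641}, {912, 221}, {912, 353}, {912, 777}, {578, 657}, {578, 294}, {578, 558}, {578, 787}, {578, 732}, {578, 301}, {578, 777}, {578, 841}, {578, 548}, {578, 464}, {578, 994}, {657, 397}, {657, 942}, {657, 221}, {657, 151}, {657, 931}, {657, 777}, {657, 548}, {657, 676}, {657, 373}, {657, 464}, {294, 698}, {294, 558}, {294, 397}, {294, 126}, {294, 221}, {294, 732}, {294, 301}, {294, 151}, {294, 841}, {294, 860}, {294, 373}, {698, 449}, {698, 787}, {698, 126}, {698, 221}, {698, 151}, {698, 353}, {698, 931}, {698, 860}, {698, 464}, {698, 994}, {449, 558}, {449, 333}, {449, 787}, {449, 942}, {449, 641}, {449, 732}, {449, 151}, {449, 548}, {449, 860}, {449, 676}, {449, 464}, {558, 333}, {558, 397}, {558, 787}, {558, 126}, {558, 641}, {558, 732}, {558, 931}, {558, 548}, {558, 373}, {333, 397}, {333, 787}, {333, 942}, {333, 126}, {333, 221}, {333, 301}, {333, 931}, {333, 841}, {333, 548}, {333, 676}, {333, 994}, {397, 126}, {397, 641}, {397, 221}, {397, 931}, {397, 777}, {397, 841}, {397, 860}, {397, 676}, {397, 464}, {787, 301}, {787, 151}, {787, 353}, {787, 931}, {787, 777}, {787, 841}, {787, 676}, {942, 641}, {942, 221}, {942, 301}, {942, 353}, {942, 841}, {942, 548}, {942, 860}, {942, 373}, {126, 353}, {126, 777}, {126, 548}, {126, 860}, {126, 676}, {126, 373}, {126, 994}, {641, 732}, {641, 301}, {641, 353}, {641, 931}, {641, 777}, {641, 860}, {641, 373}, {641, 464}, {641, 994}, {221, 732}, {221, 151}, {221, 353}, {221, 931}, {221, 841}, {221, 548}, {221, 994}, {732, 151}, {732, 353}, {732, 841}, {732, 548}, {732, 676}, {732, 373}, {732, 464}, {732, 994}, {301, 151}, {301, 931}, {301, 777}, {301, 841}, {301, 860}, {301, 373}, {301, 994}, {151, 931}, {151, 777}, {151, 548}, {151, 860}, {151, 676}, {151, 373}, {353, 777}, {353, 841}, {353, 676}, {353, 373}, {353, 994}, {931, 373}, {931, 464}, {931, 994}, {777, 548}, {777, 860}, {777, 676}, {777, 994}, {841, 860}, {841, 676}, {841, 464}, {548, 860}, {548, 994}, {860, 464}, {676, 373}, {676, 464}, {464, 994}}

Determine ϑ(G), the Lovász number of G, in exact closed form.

sqrt(29)

deg(578) = 14; N(578) = {434, 625, 912, 657, 294, 558, 787, 732, 301, 777, 841, 548, 464, 994}.
N(449) = {625, 912, 698, 558, 333, 787, 942, 641, 732, 151, 548, 860, 676, 464}, |N(449)| = 14.
N(333) = {625, 449, 558, 397, 787, 942, 126, 221, 301, 931, 841, 548, 676, 994}, |N(333)| = 14.
deg(698) = 14; N(698) = {434, 625, 912, 294, 449, 787, 126, 221, 151, 353, 931, 860, 464, 994}.
G on 29 vertices is 14-regular; SR(29,14,6,7) — a Paley graph.
A has 3 distinct eigenvalues ≈ [14.0, 2.19258, -3.19258].
With N=29: ϑ(G) = 29·(-(-sqrt(29)/2 - 1/2))/(14−(-sqrt(29)/2 - 1/2)) = sqrt(29).
ϑ(G) ≈ 5.385165.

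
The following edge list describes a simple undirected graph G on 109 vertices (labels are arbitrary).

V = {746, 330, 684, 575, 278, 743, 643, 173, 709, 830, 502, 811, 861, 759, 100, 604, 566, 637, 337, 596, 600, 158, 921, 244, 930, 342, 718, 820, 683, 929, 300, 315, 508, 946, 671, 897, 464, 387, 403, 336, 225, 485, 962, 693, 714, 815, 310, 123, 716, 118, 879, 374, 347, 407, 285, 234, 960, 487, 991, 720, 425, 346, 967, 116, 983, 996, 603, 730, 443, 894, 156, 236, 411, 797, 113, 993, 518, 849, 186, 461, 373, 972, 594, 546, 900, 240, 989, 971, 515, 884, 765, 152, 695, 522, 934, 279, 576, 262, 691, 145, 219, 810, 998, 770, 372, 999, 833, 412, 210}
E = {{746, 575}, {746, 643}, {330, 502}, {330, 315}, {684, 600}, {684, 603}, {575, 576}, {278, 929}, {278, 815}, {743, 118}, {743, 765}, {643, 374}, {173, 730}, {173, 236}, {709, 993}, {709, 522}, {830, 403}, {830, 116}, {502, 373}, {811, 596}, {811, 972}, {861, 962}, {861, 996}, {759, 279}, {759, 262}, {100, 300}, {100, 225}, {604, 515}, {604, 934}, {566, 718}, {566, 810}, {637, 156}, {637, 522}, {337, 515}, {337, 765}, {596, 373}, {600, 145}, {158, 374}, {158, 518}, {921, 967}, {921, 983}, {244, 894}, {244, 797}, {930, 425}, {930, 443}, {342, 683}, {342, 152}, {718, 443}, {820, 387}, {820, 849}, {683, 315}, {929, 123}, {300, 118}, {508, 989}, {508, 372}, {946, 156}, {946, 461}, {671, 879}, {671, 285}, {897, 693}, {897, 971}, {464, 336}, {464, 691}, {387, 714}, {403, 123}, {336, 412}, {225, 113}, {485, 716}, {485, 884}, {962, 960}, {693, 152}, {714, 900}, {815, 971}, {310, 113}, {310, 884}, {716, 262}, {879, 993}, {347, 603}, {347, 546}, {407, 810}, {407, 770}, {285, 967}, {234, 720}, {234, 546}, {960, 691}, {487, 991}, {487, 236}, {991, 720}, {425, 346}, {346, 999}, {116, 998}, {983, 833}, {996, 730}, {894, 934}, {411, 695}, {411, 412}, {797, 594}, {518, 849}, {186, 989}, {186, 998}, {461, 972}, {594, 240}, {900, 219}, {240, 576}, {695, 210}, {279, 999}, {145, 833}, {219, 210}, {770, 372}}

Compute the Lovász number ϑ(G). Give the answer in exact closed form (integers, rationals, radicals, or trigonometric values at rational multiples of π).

109*cos(pi/109)/(cos(pi/109) + 1)

N(709) = {993, 522}, |N(709)| = 2.
deg(234) = 2; N(234) = {720, 546}.
N(315) = {330, 683}, |N(315)| = 2.
N(991) = {487, 720}, |N(991)| = 2.
deg(v) = 2 for all v (|V|=109); the odd cycle C_{109}.
Distinct eigenvalues (to 5 d.p.): [2.0, 1.99668, 1.98672, 1.97017, 1.94707, 1.9175, 1.88157, 1.83938, 1.79108, 1.73683, 1.67682, 1.61123, 1.54029, 1.46424, 1.38332, 1.2978, 1.20797, 1.11413, 1.01659, 0.91568, 0.81172, 0.70506, 0.59606, 0.48509, 0.3725, 0.25867, 0.14399, 0.02882, -0.08644, -0.20141, -0.31572, -0.42897, -0.5408, -0.65083, -0.7587, -0.86406, -0.96654, -1.06581, -1.16154, -1.25341, -1.34111, -1.42437, -1.50289, -1.57642, -1.64471, -1.70754, -1.76469, -1.81598, -1.86125, -1.90032, -1.93309, -1.95943, -1.97927, -1.99253, -1.99917].
Lovász: ϑ = −109(-2*cos(pi/109))/(2+-(-1)*2*cos(pi/109)) = 109*cos(pi/109)/(cos(pi/109) + 1).
ϑ(G) ≈ 54.488680.
Sandwich: α(G)=54 ≤ ϑ(G)=109*cos(pi/109)/(cos(pi/109) + 1) ≤ χ(Ḡ)=55 (both strict).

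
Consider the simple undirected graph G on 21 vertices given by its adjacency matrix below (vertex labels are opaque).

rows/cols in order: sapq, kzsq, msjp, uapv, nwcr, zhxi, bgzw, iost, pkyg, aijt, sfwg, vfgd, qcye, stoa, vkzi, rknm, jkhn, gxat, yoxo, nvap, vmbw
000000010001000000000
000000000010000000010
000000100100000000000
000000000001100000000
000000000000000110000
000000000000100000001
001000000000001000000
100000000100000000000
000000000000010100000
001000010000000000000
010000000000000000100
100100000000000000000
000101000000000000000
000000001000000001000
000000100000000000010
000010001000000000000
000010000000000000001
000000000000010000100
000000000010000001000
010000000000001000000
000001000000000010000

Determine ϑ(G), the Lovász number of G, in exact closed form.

N(gxat) = {stoa, yoxo}, |N(gxat)| = 2.
deg(rknm) = 2; N(rknm) = {nwcr, pkyg}.
deg(pkyg) = 2; N(pkyg) = {stoa, rknm}.
deg(stoa) = 2; N(stoa) = {pkyg, gxat}.
G on 21 vertices is 2-regular; the odd cycle C_{21}.
spec(A) ≈ [2.0, 1.9111, 1.6525, 1.247, 0.7307, 0.1495, -0.445, -1.0, -1.4661, -1.8019, -1.9777] (distinct, 4 d.p.).
With N=21: ϑ(G) = 21·(-(-1)*2*cos(pi/21))/(2−(-2*cos(pi/21))) = 21*cos(pi/21)/(cos(pi/21) + 1).
= 10.44103253… (decimal).
Sandwich: α(G)=10 ≤ ϑ(G)=21*cos(pi/21)/(cos(pi/21) + 1) ≤ χ(Ḡ)=11 (both strict).

21*cos(pi/21)/(cos(pi/21) + 1)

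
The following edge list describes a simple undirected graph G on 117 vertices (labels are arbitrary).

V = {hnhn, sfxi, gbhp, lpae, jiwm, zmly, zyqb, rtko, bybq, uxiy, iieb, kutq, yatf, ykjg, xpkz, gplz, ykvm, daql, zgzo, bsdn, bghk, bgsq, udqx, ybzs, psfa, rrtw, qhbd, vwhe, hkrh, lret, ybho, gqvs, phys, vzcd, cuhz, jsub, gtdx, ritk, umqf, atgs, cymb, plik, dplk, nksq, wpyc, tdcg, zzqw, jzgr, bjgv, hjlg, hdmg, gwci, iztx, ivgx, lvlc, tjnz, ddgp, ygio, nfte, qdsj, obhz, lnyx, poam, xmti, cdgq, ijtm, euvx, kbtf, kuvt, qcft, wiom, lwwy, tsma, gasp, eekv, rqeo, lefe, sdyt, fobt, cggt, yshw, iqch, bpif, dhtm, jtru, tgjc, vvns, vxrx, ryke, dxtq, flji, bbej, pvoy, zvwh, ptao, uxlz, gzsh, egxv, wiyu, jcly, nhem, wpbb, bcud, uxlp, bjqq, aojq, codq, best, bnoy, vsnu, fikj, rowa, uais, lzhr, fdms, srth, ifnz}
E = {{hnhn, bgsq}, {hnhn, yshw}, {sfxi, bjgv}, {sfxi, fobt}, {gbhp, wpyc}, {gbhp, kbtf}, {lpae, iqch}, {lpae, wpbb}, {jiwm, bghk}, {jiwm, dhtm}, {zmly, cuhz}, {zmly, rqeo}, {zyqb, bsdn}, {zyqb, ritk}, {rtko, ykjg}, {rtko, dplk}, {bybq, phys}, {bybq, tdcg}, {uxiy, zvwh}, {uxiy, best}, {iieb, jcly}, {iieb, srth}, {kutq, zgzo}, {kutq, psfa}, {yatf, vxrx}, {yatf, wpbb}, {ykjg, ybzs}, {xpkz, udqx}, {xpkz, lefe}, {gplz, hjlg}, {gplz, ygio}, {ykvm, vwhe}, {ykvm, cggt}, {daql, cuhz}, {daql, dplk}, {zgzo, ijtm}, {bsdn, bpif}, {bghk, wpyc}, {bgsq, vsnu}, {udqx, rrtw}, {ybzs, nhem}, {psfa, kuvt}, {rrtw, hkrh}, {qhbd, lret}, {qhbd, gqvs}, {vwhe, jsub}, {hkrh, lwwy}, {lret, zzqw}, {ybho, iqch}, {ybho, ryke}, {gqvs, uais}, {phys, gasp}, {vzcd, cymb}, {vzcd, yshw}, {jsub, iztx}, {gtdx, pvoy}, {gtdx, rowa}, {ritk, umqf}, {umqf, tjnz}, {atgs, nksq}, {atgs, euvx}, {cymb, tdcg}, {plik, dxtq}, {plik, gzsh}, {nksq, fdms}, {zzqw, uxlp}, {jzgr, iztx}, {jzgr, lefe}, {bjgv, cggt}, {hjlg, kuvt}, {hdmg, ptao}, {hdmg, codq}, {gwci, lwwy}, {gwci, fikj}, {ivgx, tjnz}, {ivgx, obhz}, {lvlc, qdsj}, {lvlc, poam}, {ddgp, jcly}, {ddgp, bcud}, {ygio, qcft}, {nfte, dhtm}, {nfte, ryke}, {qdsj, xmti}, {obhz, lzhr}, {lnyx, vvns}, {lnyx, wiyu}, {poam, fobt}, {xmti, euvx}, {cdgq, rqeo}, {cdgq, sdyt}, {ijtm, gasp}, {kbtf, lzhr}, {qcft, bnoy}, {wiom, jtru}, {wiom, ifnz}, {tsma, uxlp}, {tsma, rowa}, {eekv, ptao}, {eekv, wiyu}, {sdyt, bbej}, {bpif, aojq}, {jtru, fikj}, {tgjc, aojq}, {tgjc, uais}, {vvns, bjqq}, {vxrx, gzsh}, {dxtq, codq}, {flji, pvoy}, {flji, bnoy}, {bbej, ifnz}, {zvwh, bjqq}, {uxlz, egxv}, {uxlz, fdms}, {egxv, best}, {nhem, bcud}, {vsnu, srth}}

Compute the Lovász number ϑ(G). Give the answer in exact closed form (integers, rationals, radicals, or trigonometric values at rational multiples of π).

117*cos(pi/117)/(cos(pi/117) + 1)

deg(udqx) = 2; N(udqx) = {xpkz, rrtw}.
Vertex tjnz has 2 neighbors: umqf, ivgx.
deg(tsma) = 2; N(tsma) = {uxlp, rowa}.
N(bcud) = {ddgp, nhem}, |N(bcud)| = 2.
Regular of degree 2 on 117 vertices: connected 2-regular on 117 ⇒ C_{117}.
Distinct eigenvalues (to 3 d.p.): [2.0, 1.997, 1.988, 1.974, 1.954, 1.928, 1.897, 1.86, 1.818, 1.771, 1.718, 1.661, 1.599, 1.532, 1.461, 1.385, 1.306, 1.223, 1.136, 1.046, 0.953, 0.857, 0.759, 0.659, 0.556, 0.453, 0.347, 0.241, 0.134, 0.027, -0.081, -0.188, -0.294, -0.4, -0.505, -0.608, -0.709, -0.809, -0.906, -1.0, -1.092, -1.18, -1.265, -1.346, -1.424, -1.497, -1.566, -1.631, -1.69, -1.745, -1.795, -1.84, -1.879, -1.913, -1.942, -1.965, -1.982, -1.994, -1.999].
Lovász (edge-transitive): ϑ = −117·(-2*cos(pi/117))/((2)−(-2*cos(pi/117))) = 117*cos(pi/117)/(cos(pi/117) + 1).
ϑ(G) ≈ 58.48945.
58 ≤ 117*cos(pi/117)/(cos(pi/117) + 1) ≤ 59: both strict.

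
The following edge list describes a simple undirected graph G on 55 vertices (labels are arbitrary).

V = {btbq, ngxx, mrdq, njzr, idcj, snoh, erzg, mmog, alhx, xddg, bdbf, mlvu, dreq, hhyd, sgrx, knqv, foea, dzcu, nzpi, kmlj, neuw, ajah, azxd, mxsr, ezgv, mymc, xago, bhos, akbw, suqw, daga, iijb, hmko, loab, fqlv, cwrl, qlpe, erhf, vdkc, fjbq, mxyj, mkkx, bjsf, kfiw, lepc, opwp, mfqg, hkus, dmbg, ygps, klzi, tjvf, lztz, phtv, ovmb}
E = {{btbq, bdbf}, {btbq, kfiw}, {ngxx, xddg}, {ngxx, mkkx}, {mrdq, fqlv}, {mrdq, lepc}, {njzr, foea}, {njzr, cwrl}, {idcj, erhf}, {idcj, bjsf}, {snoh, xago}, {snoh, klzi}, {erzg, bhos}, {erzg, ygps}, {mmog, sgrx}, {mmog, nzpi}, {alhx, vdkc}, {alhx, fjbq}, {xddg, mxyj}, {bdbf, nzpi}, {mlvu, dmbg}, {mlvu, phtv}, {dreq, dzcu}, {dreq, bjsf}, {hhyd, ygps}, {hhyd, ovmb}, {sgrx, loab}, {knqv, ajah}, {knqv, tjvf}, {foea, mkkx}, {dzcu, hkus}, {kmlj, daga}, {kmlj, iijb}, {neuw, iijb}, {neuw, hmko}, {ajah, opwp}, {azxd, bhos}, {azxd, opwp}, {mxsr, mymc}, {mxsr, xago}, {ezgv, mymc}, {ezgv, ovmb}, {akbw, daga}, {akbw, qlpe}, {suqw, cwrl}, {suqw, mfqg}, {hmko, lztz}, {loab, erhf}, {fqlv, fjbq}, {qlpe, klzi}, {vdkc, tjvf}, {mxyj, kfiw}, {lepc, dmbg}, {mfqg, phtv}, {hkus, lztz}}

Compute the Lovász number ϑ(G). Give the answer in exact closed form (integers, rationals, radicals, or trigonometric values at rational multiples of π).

55*cos(pi/55)/(cos(pi/55) + 1)

deg(mlvu) = 2; N(mlvu) = {dmbg, phtv}.
N(alhx) = {vdkc, fjbq}, |N(alhx)| = 2.
N(dzcu) = {dreq, hkus}, |N(dzcu)| = 2.
deg(qlpe) = 2; N(qlpe) = {akbw, klzi}.
2-regular, N=55; connected 2-regular on 55 ⇒ C_{55}.
Distinct eigenvalues (to 4 d.p.): [2.0, 1.987, 1.948, 1.8837, 1.7948, 1.6825, 1.5483, 1.3939, 1.2213, 1.0328, 0.8308, 0.618, 0.3972, 0.1712, -0.0571, -0.2846, -0.5084, -0.7256, -0.9333, -1.1289, -1.3097, -1.4735, -1.618, -1.7415, -1.8422, -1.919, -1.9707, -1.9967].
ϑ = −N·λ_min/(λ_max−λ_min) = −55·(-2*cos(pi/55))/(2−(-2*cos(pi/55))) = 55*cos(pi/55)/(cos(pi/55) + 1).
≈ 27.4775569 (to 7 d.p.).
Check 27 ≤ 55*cos(pi/55)/(cos(pi/55) + 1) ≤ 28: both strict.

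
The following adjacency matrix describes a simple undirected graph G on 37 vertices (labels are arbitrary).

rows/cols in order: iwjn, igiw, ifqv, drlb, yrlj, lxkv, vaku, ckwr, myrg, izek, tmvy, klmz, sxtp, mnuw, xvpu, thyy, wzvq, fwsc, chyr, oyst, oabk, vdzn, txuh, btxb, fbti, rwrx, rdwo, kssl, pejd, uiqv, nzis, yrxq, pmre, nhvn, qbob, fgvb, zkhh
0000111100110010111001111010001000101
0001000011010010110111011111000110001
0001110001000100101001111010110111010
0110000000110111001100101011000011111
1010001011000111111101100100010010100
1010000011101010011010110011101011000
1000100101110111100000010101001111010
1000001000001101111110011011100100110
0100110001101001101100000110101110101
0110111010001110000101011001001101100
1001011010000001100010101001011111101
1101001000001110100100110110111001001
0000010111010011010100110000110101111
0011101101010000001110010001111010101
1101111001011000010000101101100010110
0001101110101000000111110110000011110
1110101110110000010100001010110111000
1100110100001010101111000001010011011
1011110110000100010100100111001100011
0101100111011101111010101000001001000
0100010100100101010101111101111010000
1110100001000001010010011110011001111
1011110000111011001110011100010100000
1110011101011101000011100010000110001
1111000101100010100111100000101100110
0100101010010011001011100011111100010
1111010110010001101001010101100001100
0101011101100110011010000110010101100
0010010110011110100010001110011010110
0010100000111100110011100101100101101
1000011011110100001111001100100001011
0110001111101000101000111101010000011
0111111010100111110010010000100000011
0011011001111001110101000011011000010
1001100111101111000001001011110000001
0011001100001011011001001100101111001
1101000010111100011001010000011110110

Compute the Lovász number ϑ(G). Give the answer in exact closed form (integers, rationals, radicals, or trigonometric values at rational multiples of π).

sqrt(37)

Vertex txuh has 18 neighbors: iwjn, ifqv, drlb, yrlj, lxkv, tmvy, klmz, sxtp, xvpu, thyy, chyr, oyst, oabk, btxb, fbti, rwrx, uiqv, yrxq.
deg(wzvq) = 18; N(wzvq) = {iwjn, igiw, ifqv, yrlj, vaku, ckwr, myrg, tmvy, klmz, fwsc, oyst, fbti, rdwo, pejd, uiqv, yrxq, pmre, nhvn}.
N(pmre) = {igiw, ifqv, drlb, yrlj, lxkv, vaku, myrg, tmvy, mnuw, xvpu, thyy, wzvq, fwsc, oabk, btxb, pejd, fgvb, zkhh}, |N(pmre)| = 18.
N(nhvn) = {ifqv, drlb, lxkv, vaku, izek, tmvy, klmz, sxtp, thyy, wzvq, fwsc, oyst, vdzn, rdwo, kssl, uiqv, nzis, fgvb}, |N(nhvn)| = 18.
G on 37 vertices is 18-regular; SR(37,18,8,9) — a Paley graph.
A has 3 distinct eigenvalues ≈ [18.0, 2.541381, -3.541381].
With N=37: ϑ(G) = 37·(-(-sqrt(37)/2 - 1/2))/(18−(-sqrt(37)/2 - 1/2)) = sqrt(37).
Numerically 6.0828.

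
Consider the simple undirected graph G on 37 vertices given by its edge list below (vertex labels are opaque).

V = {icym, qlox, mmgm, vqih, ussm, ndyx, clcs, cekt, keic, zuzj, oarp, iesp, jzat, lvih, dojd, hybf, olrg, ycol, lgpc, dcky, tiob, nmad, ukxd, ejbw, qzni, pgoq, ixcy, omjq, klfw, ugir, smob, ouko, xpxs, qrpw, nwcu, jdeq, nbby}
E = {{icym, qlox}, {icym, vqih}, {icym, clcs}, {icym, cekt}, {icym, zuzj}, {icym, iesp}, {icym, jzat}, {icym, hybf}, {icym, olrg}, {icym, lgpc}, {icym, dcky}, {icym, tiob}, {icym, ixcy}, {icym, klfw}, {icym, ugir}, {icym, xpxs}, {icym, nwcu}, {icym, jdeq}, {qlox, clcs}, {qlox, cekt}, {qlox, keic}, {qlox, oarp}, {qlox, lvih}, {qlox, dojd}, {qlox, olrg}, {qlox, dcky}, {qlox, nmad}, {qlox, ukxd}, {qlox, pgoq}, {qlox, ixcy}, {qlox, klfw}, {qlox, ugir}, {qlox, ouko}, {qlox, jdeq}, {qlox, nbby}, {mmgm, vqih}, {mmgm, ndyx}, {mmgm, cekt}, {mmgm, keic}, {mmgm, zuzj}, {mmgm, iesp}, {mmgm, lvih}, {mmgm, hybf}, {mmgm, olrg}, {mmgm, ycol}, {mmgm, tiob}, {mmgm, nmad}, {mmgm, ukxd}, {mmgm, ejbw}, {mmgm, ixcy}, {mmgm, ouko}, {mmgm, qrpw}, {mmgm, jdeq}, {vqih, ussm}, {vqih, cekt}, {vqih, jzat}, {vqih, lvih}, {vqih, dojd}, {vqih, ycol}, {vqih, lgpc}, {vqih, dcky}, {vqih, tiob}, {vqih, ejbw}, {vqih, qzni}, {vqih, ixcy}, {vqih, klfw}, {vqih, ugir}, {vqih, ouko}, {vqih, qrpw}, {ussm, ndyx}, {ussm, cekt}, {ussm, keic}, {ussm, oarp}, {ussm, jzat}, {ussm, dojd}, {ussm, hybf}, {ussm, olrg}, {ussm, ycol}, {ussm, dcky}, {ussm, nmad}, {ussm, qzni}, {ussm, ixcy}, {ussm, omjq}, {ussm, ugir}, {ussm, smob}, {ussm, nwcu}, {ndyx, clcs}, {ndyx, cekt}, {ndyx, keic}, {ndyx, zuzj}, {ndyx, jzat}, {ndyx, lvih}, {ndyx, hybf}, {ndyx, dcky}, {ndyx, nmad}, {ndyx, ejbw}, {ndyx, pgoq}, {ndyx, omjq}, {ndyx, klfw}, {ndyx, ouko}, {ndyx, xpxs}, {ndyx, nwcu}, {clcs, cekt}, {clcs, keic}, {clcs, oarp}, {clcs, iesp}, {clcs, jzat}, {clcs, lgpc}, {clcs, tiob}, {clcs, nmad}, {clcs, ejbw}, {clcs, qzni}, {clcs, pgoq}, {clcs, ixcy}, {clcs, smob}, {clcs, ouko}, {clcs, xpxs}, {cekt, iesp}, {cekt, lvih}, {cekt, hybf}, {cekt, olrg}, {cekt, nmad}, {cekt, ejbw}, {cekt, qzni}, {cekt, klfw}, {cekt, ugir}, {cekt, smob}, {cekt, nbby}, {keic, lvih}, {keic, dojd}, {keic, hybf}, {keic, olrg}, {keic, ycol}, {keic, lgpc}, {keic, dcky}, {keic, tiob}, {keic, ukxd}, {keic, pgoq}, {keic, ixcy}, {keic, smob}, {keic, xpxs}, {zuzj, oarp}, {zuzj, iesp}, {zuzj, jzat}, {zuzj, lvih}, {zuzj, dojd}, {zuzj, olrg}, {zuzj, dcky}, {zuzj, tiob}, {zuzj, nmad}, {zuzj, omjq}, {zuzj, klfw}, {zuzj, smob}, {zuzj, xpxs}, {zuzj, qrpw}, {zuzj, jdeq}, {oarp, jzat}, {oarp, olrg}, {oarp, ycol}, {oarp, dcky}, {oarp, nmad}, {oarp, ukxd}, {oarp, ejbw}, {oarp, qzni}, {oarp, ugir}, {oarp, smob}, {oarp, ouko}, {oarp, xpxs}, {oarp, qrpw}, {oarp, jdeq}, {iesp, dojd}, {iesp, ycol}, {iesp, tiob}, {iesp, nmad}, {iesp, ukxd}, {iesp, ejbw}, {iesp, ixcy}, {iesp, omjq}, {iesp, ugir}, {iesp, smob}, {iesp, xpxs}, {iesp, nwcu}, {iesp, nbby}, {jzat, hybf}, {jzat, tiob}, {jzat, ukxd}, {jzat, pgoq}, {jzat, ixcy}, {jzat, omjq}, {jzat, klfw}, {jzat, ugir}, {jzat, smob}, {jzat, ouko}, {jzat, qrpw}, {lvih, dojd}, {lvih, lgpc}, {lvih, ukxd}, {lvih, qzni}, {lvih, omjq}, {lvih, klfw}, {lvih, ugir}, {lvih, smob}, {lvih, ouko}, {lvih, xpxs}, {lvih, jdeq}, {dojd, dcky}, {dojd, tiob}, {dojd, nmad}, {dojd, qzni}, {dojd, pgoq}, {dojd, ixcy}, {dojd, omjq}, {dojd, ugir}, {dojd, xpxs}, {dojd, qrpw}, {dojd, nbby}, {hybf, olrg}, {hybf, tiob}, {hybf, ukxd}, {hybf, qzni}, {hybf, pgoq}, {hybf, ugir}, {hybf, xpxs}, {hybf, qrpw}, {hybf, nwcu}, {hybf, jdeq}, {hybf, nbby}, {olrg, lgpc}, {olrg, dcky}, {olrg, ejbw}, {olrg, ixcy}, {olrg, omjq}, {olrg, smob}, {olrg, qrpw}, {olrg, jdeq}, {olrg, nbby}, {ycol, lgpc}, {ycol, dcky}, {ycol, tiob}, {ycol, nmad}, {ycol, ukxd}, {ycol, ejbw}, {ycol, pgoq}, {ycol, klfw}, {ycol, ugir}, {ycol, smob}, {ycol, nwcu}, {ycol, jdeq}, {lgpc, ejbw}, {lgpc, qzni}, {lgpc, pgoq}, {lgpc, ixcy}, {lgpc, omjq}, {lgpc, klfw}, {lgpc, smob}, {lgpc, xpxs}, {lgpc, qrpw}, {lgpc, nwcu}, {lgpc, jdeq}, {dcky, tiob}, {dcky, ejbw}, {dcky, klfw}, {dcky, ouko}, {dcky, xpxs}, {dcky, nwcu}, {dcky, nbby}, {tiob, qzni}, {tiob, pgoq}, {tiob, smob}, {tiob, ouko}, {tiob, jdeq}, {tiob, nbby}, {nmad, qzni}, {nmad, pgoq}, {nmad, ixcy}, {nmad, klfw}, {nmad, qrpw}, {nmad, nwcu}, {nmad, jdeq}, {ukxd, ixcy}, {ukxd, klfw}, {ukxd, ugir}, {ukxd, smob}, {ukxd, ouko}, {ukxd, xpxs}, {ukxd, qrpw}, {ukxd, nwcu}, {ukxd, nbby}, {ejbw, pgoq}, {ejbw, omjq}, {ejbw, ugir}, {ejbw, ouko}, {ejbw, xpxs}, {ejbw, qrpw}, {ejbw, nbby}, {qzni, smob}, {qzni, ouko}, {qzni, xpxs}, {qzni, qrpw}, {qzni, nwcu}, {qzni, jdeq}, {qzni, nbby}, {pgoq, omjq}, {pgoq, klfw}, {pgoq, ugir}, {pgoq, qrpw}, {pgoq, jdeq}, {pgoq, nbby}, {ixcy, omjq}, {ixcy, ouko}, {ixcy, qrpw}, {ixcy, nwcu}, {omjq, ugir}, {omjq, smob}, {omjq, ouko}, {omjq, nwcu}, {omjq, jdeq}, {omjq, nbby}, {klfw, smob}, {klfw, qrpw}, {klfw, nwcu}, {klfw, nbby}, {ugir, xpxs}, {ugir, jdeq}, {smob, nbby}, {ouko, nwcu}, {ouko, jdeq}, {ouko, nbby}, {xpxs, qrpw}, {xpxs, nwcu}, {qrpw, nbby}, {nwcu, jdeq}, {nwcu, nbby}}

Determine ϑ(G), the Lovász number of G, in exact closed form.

sqrt(37)

Vertex tiob has 18 neighbors: icym, mmgm, vqih, clcs, keic, zuzj, iesp, jzat, dojd, hybf, ycol, dcky, qzni, pgoq, smob, ouko, jdeq, nbby.
deg(jdeq) = 18; N(jdeq) = {icym, qlox, mmgm, zuzj, oarp, lvih, hybf, olrg, ycol, lgpc, tiob, nmad, qzni, pgoq, omjq, ugir, ouko, nwcu}.
deg(keic) = 18; N(keic) = {qlox, mmgm, ussm, ndyx, clcs, lvih, dojd, hybf, olrg, ycol, lgpc, dcky, tiob, ukxd, pgoq, ixcy, smob, xpxs}.
N(olrg) = {icym, qlox, mmgm, ussm, cekt, keic, zuzj, oarp, hybf, lgpc, dcky, ejbw, ixcy, omjq, smob, qrpw, jdeq, nbby}, |N(olrg)| = 18.
G on 37 vertices is 18-regular; Paley(37): SR with (k,λ,μ)=(18,8,9).
A has 3 distinct eigenvalues ≈ [18.0, 2.54138, -3.54138].
Lovász (edge-transitive): ϑ = −37·(-sqrt(37)/2 - 1/2)/((18)−(-sqrt(37)/2 - 1/2)) = sqrt(37).
= 6.082762530… (decimal).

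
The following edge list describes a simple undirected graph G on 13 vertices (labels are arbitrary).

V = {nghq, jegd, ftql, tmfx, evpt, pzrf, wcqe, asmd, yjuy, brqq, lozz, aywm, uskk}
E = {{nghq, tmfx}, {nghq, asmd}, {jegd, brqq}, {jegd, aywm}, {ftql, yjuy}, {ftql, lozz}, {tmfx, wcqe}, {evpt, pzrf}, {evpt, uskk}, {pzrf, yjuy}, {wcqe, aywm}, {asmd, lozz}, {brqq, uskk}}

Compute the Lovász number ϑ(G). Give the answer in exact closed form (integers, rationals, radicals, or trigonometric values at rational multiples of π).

N(lozz) = {ftql, asmd}, |N(lozz)| = 2.
N(asmd) = {nghq, lozz}, |N(asmd)| = 2.
N(jegd) = {brqq, aywm}, |N(jegd)| = 2.
Vertex evpt has 2 neighbors: pzrf, uskk.
Every vertex has degree 2 (N=13); the odd cycle C_{13}.
spec(A) ≈ [2.0, 1.771, 1.136, 0.241, -0.709, -1.497, -1.942] (distinct, 3 d.p.).
Lovász: ϑ = −13(-2*cos(pi/13))/(2+-(-1)*2*cos(pi/13)) = 13*cos(pi/13)/(cos(pi/13) + 1).
= 6.404169… (decimal).
Check 6 ≤ 13*cos(pi/13)/(cos(pi/13) + 1) ≤ 7: both strict.

13*cos(pi/13)/(cos(pi/13) + 1)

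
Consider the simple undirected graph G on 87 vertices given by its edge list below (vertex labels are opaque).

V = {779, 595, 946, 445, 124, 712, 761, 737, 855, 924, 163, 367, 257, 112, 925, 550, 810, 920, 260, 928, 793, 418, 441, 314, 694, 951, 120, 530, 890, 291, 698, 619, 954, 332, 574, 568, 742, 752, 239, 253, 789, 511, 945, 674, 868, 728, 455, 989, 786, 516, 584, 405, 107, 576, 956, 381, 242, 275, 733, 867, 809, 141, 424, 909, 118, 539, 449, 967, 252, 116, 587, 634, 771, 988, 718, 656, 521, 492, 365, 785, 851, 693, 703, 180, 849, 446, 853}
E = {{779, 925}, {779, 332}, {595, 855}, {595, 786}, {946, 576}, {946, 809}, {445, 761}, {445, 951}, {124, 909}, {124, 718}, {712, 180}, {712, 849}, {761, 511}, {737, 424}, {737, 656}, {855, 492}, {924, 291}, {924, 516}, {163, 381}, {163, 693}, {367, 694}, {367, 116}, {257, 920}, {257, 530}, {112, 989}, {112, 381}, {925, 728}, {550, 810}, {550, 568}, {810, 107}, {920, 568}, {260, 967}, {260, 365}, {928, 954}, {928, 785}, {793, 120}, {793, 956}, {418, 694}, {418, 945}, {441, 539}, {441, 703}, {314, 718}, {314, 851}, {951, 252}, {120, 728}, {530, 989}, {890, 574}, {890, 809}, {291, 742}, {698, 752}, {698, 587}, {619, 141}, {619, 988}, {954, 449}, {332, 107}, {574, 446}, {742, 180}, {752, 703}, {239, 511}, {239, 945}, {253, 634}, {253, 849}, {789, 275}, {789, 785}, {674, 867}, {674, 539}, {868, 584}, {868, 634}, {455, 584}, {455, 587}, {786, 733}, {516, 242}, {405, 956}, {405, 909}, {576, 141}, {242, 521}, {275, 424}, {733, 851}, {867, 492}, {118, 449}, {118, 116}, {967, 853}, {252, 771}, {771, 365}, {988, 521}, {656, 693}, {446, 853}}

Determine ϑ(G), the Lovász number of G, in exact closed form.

87*cos(pi/87)/(cos(pi/87) + 1)

N(516) = {924, 242}, |N(516)| = 2.
Vertex 924 has 2 neighbors: 291, 516.
deg(595) = 2; N(595) = {855, 786}.
Vertex 124 has 2 neighbors: 909, 718.
Every vertex has degree 2 (N=87); this is C_{87}, the 87-cycle.
spec(A) ≈ [2.0, 1.9948, 1.9792, 1.9532, 1.9171, 1.871, 1.8152, 1.7498, 1.6754, 1.5922, 1.5007, 1.4014, 1.2948, 1.1814, 1.0619, 0.9368, 0.8069, 0.6727, 0.5351, 0.3946, 0.2521, 0.1083, -0.0361, -0.1803, -0.3236, -0.4651, -0.6043, -0.7403, -0.8724, -1.0, -1.1224, -1.2389, -1.349, -1.452, -1.5475, -1.6348, -1.7137, -1.7836, -1.8443, -1.8953, -1.9364, -1.9675, -1.9883, -1.9987] (distinct, 4 d.p.).
Lovász (edge-transitive): ϑ = −87·(-2*cos(pi/87))/((2)−(-2*cos(pi/87))) = 87*cos(pi/87)/(cos(pi/87) + 1).
Numerically 43.4858.
43 ≤ 87*cos(pi/87)/(cos(pi/87) + 1) ≤ 44: both strict.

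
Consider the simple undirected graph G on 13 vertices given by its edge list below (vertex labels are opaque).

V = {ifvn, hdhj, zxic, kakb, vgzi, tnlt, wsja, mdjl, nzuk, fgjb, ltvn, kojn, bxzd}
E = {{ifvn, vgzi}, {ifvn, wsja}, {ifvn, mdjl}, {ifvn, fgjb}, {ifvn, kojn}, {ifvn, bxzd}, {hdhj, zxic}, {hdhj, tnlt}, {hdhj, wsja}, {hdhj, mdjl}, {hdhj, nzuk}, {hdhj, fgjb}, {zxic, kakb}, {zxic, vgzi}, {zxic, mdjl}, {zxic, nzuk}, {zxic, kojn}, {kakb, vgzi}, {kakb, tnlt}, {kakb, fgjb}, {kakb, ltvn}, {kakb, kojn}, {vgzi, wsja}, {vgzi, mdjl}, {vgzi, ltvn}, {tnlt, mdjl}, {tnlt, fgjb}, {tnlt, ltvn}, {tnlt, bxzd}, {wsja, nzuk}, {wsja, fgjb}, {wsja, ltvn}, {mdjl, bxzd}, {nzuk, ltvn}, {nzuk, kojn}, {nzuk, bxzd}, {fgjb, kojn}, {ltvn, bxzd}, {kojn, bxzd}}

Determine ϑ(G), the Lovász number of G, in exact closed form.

Vertex zxic has 6 neighbors: hdhj, kakb, vgzi, mdjl, nzuk, kojn.
Vertex tnlt has 6 neighbors: hdhj, kakb, mdjl, fgjb, ltvn, bxzd.
N(mdjl) = {ifvn, hdhj, zxic, vgzi, tnlt, bxzd}, |N(mdjl)| = 6.
deg(vgzi) = 6; N(vgzi) = {ifvn, zxic, kakb, wsja, mdjl, ltvn}.
G on 13 vertices is 6-regular; SR(13,6,2,3) — a Paley graph.
A has 3 distinct eigenvalues ≈ [6.0, 1.3028, -2.3028].
λ_max=6, λ_min=-sqrt(13)/2 - 1/2; ϑ = −13·λ_min/(λ_max−λ_min) = sqrt(13).
≈ 3.605551 (to 6 d.p.).

sqrt(13)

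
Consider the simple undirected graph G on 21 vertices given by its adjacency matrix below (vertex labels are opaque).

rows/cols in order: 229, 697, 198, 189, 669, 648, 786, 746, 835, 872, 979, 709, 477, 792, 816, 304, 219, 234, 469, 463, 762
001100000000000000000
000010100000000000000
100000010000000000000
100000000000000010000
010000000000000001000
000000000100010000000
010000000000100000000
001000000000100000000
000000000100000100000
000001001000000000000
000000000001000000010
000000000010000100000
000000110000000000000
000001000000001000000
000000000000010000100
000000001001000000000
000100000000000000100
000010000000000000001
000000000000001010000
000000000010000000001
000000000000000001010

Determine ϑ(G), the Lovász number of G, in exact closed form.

Vertex 189 has 2 neighbors: 229, 219.
deg(463) = 2; N(463) = {979, 762}.
deg(786) = 2; N(786) = {697, 477}.
deg(477) = 2; N(477) = {786, 746}.
Regular of degree 2 on 21 vertices: the odd cycle C_{21}.
Distinct eigenvalues (to 6 d.p.): [2.0, 1.911146, 1.652478, 1.24698, 0.730682, 0.14946, -0.445042, -1.0, -1.466104, -1.801938, -1.977662].
λ_max=2, λ_min=-2*cos(pi/21); ϑ = −21·λ_min/(λ_max−λ_min) = 21*cos(pi/21)/(cos(pi/21) + 1).
≈ 10.44103 (to 5 d.p.).
α=10, χ(Ḡ)=11; ϑ=21*cos(pi/21)/(cos(pi/21) + 1) lies between (both strict).

21*cos(pi/21)/(cos(pi/21) + 1)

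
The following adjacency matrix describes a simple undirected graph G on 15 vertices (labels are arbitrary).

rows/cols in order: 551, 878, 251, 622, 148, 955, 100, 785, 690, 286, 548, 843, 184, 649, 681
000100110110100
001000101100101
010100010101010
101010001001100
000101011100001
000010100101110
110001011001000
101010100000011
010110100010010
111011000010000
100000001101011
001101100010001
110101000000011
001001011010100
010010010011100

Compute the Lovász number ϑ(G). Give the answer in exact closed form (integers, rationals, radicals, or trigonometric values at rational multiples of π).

5

N(148) = {622, 955, 785, 690, 286, 681}, |N(148)| = 6.
N(622) = {551, 251, 148, 690, 843, 184}, |N(622)| = 6.
deg(843) = 6; N(843) = {251, 622, 955, 100, 548, 681}.
deg(286) = 6; N(286) = {551, 878, 251, 148, 955, 548}.
6-regular, N=15; this is K(6,2), the Kneser graph.
spec(A) ≈ [6.0, 1.0, -3.0] (distinct, 4 d.p.).
−15·(-3) / ((6)−(-3)) = 5 = ϑ(G).
Numerically 5.00000.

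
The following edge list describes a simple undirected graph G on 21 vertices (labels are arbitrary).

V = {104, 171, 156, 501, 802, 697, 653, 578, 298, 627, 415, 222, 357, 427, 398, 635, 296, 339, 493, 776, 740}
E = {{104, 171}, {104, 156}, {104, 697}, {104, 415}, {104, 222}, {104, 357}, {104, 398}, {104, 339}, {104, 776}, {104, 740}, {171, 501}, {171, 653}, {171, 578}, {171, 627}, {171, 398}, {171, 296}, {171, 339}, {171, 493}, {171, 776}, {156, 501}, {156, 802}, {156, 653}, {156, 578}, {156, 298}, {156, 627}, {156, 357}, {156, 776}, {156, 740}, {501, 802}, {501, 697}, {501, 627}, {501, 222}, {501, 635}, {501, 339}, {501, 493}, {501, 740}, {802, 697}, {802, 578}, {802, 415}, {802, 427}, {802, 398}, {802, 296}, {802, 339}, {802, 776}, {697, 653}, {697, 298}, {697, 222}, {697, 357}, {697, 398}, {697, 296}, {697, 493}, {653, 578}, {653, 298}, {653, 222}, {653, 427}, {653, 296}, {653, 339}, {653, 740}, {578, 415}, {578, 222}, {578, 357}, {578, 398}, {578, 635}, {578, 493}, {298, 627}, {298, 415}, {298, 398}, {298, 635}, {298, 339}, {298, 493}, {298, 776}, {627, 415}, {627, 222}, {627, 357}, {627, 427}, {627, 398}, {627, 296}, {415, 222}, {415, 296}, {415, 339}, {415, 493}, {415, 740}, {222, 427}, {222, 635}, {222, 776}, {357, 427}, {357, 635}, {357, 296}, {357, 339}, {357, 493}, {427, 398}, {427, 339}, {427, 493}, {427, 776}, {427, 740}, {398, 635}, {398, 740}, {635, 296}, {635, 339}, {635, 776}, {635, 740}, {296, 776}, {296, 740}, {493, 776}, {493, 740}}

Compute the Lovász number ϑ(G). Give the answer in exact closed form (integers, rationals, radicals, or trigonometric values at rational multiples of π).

6

Vertex 398 has 10 neighbors: 104, 171, 802, 697, 578, 298, 627, 427, 635, 740.
Vertex 415 has 10 neighbors: 104, 802, 578, 298, 627, 222, 296, 339, 493, 740.
deg(740) = 10; N(740) = {104, 156, 501, 653, 415, 427, 398, 635, 296, 493}.
Vertex 104 has 10 neighbors: 171, 156, 697, 415, 222, 357, 398, 339, 776, 740.
G on 21 vertices is 10-regular; Kneser-type, 2-subsets of [7].
The 3 distinct eigenvalues: [10.0, 1.0, -4.0].
Lovász (edge-transitive): ϑ = −21·(-4)/((10)−(-4)) = 6.
ϑ(G) ≈ 6.000000.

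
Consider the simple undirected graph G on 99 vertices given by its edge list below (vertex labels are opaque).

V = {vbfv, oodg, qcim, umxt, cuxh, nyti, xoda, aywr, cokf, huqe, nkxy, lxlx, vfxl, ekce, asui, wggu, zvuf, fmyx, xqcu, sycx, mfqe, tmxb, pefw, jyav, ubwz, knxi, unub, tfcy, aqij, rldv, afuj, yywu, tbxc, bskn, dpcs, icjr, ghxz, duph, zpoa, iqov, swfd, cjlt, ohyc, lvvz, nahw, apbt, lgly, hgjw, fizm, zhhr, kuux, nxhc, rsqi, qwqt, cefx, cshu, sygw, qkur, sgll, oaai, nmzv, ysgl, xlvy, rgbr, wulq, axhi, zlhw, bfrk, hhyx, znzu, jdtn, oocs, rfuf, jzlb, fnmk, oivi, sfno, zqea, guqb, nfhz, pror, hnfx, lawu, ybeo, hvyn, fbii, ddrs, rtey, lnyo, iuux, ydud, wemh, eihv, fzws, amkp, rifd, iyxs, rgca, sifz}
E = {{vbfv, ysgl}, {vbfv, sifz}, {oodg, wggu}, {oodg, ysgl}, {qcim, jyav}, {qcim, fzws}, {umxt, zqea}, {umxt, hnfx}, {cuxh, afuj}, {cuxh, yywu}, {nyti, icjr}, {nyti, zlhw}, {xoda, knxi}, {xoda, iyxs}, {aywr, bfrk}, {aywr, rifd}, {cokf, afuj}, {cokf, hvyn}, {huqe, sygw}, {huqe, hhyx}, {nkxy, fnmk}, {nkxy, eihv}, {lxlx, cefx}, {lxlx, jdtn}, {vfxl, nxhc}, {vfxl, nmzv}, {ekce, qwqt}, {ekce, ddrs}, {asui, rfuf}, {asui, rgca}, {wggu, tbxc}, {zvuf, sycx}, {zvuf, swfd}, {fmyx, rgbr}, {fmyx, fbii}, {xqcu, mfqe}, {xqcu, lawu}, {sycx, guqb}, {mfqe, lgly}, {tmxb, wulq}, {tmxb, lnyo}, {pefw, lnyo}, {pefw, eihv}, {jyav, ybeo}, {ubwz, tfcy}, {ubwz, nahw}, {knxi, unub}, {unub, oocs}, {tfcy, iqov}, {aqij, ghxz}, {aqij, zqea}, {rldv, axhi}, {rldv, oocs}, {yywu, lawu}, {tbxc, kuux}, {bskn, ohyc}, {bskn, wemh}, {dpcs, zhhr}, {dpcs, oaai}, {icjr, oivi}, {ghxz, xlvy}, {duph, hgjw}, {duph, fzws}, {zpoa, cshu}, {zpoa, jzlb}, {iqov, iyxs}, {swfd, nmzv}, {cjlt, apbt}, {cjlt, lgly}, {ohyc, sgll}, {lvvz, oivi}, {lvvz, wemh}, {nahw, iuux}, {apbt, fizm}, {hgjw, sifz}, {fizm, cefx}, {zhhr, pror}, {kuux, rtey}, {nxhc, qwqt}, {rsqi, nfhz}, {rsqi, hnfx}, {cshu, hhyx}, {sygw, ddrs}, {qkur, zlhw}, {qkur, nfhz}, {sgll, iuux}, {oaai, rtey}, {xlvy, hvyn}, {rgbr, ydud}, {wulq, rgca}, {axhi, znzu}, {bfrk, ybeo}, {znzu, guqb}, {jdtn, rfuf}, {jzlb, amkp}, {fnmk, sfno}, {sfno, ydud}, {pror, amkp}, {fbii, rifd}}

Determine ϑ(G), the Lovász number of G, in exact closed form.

99*cos(pi/99)/(cos(pi/99) + 1)

Vertex lnyo has 2 neighbors: tmxb, pefw.
Vertex wemh has 2 neighbors: bskn, lvvz.
deg(sgll) = 2; N(sgll) = {ohyc, iuux}.
N(fbii) = {fmyx, rifd}, |N(fbii)| = 2.
Regular of degree 2 on 99 vertices: this is C_{99}, the 99-cycle.
Distinct eigenvalues (to 3 d.p.): [2.0, 1.996, 1.984, 1.964, 1.936, 1.9, 1.857, 1.806, 1.748, 1.683, 1.611, 1.532, 1.447, 1.357, 1.261, 1.16, 1.054, 0.945, 0.831, 0.714, 0.594, 0.472, 0.347, 0.222, 0.095, -0.032, -0.158, -0.285, -0.41, -0.533, -0.654, -0.773, -0.888, -1.0, -1.108, -1.211, -1.31, -1.403, -1.491, -1.572, -1.647, -1.716, -1.778, -1.832, -1.879, -1.919, -1.951, -1.975, -1.991, -1.999].
−99·(-2*cos(pi/99)) / ((2)−(-2*cos(pi/99))) = 99*cos(pi/99)/(cos(pi/99) + 1) = ϑ(G).
≈ 49.4875 (to 4 d.p.).
Lovász sandwich 49 ≤ 99*cos(pi/99)/(cos(pi/99) + 1) ≤ 50: both strict.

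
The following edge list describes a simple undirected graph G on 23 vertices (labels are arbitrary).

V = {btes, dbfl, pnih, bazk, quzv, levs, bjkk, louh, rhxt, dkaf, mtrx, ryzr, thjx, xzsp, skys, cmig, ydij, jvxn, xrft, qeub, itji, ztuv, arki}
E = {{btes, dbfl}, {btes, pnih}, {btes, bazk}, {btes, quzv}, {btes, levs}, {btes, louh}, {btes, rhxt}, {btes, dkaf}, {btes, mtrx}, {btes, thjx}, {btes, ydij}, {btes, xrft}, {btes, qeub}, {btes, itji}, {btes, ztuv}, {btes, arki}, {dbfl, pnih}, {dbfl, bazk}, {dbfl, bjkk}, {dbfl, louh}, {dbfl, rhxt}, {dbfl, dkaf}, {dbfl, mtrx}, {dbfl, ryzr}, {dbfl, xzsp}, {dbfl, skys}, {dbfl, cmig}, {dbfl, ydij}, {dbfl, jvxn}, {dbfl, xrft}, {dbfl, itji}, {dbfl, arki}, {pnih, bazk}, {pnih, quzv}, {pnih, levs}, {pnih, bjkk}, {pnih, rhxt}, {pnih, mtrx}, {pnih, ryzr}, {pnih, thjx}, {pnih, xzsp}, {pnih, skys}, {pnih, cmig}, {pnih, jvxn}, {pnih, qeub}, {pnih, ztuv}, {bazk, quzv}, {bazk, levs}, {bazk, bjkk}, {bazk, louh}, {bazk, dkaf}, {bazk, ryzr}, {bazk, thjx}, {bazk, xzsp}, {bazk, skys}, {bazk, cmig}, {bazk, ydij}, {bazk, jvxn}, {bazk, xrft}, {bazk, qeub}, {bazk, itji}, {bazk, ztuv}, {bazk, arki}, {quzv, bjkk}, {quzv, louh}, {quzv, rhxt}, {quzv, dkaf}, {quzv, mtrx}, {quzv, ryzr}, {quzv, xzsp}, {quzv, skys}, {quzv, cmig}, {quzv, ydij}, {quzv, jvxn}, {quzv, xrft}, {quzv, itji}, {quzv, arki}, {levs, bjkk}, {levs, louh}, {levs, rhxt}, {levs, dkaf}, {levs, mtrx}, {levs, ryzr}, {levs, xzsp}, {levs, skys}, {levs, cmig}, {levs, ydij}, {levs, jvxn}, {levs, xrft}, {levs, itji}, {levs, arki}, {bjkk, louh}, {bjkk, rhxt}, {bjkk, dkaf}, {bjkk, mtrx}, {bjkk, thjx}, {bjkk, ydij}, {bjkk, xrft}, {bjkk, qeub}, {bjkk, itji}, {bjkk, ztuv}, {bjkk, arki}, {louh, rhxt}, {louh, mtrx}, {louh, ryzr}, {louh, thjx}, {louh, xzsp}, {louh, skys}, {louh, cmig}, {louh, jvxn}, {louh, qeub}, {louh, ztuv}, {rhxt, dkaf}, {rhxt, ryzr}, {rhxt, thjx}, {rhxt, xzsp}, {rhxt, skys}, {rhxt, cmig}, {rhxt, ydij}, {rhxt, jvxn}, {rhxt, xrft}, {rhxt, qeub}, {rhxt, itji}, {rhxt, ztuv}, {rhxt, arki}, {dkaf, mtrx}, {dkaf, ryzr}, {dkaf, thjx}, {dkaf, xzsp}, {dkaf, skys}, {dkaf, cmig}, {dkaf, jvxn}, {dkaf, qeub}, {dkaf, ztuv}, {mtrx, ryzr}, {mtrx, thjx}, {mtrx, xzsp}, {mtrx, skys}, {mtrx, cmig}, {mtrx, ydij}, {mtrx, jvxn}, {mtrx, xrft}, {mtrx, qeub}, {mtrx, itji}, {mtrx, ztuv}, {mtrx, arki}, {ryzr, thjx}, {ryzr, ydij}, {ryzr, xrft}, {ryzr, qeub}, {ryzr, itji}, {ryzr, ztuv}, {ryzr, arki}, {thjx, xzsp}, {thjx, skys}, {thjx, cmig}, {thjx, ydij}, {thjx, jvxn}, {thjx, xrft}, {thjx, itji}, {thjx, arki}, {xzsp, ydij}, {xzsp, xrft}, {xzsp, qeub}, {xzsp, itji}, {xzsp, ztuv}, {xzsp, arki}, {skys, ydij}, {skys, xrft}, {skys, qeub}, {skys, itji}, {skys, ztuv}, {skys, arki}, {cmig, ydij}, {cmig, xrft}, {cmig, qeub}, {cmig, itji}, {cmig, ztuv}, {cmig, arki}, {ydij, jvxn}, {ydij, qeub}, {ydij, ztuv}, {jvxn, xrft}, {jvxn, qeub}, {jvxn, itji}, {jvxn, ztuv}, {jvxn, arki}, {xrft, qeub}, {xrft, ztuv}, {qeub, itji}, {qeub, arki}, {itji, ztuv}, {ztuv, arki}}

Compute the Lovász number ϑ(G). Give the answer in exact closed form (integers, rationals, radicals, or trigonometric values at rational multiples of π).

Vertex ryzr has 16 neighbors: dbfl, pnih, bazk, quzv, levs, louh, rhxt, dkaf, mtrx, thjx, ydij, xrft, qeub, itji, ztuv, arki.
N(bazk) = {btes, dbfl, pnih, quzv, levs, bjkk, louh, dkaf, ryzr, thjx, xzsp, skys, cmig, ydij, jvxn, xrft, qeub, itji, ztuv, arki}, |N(bazk)| = 20.
deg(levs) = 17; N(levs) = {btes, pnih, bazk, bjkk, louh, rhxt, dkaf, mtrx, ryzr, xzsp, skys, cmig, ydij, jvxn, xrft, itji, arki}.
Vertex pnih has 16 neighbors: btes, dbfl, bazk, quzv, levs, bjkk, rhxt, mtrx, ryzr, thjx, xzsp, skys, cmig, jvxn, qeub, ztuv.
4 parts of sizes [7, 7, 6, 3]; α(G) = 7 = ϑ (perfect).
≈ 7.0000 (to 4 d.p.).
7 ≤ 7 ≤ 7: collapsed.

7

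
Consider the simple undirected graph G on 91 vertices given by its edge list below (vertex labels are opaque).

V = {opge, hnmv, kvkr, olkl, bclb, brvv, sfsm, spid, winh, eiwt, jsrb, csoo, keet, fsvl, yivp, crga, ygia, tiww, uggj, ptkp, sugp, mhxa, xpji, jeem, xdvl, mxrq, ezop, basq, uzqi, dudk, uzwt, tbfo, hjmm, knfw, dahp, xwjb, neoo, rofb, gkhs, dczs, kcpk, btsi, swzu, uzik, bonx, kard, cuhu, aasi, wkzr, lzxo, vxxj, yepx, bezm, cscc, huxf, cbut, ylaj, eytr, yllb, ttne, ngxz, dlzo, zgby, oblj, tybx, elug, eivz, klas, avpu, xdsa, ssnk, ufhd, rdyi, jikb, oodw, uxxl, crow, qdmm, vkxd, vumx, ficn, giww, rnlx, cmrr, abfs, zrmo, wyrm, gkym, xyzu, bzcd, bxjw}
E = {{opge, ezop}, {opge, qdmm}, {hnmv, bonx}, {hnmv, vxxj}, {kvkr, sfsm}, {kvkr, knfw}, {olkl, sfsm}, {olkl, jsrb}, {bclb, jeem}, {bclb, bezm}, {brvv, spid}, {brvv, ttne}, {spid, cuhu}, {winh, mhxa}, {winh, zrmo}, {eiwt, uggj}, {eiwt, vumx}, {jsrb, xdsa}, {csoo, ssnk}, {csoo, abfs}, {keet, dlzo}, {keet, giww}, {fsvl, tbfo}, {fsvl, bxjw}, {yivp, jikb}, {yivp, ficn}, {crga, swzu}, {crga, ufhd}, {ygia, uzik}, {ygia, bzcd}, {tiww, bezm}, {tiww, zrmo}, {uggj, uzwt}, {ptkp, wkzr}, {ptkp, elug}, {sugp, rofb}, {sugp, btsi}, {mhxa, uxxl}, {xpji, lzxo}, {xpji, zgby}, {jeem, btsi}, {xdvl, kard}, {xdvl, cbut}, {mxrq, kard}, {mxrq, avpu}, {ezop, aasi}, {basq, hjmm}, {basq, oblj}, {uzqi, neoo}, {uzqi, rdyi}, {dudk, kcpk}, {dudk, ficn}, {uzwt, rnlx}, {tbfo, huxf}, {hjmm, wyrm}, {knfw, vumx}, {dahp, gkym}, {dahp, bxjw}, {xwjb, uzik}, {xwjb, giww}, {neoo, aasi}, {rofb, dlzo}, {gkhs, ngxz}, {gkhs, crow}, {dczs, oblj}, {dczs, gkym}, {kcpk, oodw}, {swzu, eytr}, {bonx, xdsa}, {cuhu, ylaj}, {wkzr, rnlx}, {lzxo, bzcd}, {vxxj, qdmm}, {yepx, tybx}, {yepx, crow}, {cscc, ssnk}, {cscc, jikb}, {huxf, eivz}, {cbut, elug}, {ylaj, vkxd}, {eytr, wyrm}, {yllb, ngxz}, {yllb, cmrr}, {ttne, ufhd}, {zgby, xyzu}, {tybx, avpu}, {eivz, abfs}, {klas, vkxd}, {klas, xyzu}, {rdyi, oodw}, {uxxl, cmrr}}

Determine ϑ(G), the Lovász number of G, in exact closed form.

91*cos(pi/91)/(cos(pi/91) + 1)

Vertex hjmm has 2 neighbors: basq, wyrm.
Vertex uxxl has 2 neighbors: mhxa, cmrr.
deg(crga) = 2; N(crga) = {swzu, ufhd}.
deg(jeem) = 2; N(jeem) = {bclb, btsi}.
Every vertex has degree 2 (N=91); a single 91-cycle (edge-transitive).
The 46 distinct eigenvalues: [2.0, 1.995, 1.981, 1.957, 1.924, 1.882, 1.831, 1.771, 1.703, 1.626, 1.542, 1.45, 1.352, 1.247, 1.136, 1.02, 0.899, 0.773, 0.644, 0.512, 0.377, 0.241, 0.104, -0.035, -0.172, -0.309, -0.445, -0.579, -0.709, -0.837, -0.96, -1.079, -1.192, -1.3, -1.402, -1.497, -1.585, -1.665, -1.738, -1.802, -1.858, -1.904, -1.942, -1.97, -1.989, -1.999].
ϑ = −N·λ_min/(λ_max−λ_min) = −91·(-2*cos(pi/91))/(2−(-2*cos(pi/91))) = 91*cos(pi/91)/(cos(pi/91) + 1).
= 45.48644016… (decimal).
45 ≤ 91*cos(pi/91)/(cos(pi/91) + 1) ≤ 46: both strict.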